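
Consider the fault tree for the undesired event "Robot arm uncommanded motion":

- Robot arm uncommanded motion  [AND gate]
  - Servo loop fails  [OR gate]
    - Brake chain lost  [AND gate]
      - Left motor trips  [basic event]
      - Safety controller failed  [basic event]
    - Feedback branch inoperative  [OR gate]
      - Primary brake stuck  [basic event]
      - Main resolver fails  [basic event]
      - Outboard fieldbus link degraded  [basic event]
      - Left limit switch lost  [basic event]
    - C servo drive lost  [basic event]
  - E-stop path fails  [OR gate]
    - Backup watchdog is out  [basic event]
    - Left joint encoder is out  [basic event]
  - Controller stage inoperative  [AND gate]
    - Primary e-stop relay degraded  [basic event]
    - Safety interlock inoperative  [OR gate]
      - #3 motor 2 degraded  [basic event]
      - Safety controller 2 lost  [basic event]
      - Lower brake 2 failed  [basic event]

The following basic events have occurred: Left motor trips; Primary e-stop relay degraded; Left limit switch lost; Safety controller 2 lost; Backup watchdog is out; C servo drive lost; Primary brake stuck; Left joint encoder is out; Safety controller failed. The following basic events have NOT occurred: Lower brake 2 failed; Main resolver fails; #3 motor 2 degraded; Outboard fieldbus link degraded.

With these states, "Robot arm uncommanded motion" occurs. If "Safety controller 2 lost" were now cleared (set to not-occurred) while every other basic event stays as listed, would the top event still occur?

No

Counterfactual: set "Safety controller 2 lost" to not occurred.
Brake chain lost [AND]: Left motor trips=occurs, Safety controller failed=occurs → all inputs occur → occurs.
Feedback branch inoperative [OR]: Primary brake stuck=occurs, Main resolver fails=not, Outboard fieldbus link degraded=not, Left limit switch lost=occurs → at least one input occurs → occurs.
Servo loop fails [OR]: Brake chain lost=occurs, Feedback branch inoperative=occurs, C servo drive lost=occurs → at least one input occurs → occurs.
E-stop path fails [OR]: Backup watchdog is out=occurs, Left joint encoder is out=occurs → at least one input occurs → occurs.
Safety interlock inoperative [OR]: #3 motor 2 degraded=not, Safety controller 2 lost=not, Lower brake 2 failed=not → no input occurs → does not occur.
Controller stage inoperative [AND]: Primary e-stop relay degraded=occurs, Safety interlock inoperative=not → not all inputs occur → does not occur.
Robot arm uncommanded motion [AND]: Servo loop fails=occurs, E-stop path fails=occurs, Controller stage inoperative=not → not all inputs occur → does not occur.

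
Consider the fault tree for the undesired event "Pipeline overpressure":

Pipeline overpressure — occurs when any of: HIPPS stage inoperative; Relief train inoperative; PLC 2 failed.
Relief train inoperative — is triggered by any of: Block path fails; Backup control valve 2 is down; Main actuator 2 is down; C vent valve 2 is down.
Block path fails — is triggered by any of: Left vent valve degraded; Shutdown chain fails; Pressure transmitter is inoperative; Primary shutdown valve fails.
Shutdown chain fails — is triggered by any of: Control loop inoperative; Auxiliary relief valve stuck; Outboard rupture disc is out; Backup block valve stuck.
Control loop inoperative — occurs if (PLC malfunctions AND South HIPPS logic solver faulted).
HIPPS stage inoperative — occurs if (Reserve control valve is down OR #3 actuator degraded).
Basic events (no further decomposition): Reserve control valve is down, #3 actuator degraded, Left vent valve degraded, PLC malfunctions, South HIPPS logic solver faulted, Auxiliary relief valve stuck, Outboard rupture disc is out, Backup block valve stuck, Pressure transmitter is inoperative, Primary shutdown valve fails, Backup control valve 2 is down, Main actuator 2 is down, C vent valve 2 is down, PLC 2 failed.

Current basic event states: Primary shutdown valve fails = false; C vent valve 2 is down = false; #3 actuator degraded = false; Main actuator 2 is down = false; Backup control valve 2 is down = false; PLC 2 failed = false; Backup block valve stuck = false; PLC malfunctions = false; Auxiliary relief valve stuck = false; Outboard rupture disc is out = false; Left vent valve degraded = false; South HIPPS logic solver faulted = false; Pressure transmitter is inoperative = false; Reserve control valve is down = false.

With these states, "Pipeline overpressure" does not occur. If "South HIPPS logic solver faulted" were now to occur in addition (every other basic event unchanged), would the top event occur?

No

Counterfactual: set "South HIPPS logic solver faulted" to occurred.
HIPPS stage inoperative [OR]: Reserve control valve is down=not, #3 actuator degraded=not → no input occurs → does not occur.
Control loop inoperative [AND]: PLC malfunctions=not, South HIPPS logic solver faulted=occurs → not all inputs occur → does not occur.
Shutdown chain fails [OR]: Control loop inoperative=not, Auxiliary relief valve stuck=not, Outboard rupture disc is out=not, Backup block valve stuck=not → no input occurs → does not occur.
Block path fails [OR]: Left vent valve degraded=not, Shutdown chain fails=not, Pressure transmitter is inoperative=not, Primary shutdown valve fails=not → no input occurs → does not occur.
Relief train inoperative [OR]: Block path fails=not, Backup control valve 2 is down=not, Main actuator 2 is down=not, C vent valve 2 is down=not → no input occurs → does not occur.
Pipeline overpressure [OR]: HIPPS stage inoperative=not, Relief train inoperative=not, PLC 2 failed=not → no input occurs → does not occur.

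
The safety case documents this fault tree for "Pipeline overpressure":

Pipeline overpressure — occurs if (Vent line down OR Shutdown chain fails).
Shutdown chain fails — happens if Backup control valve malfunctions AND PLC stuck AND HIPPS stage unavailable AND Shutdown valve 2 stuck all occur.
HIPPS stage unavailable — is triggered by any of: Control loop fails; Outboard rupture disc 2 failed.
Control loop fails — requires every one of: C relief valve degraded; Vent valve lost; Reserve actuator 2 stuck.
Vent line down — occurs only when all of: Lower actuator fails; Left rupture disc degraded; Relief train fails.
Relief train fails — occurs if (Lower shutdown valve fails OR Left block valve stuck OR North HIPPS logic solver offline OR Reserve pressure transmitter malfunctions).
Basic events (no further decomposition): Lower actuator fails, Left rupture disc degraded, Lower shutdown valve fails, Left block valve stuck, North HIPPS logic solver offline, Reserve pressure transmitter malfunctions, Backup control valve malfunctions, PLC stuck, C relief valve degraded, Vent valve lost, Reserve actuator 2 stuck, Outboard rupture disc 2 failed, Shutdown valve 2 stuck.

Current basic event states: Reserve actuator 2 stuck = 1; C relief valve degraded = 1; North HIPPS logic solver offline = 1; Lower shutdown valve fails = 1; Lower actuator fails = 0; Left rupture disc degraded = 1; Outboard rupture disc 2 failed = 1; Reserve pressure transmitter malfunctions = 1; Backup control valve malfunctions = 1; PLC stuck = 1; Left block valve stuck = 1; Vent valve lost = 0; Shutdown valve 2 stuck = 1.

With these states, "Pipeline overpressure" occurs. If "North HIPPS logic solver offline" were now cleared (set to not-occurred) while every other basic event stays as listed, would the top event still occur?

Yes

Counterfactual: set "North HIPPS logic solver offline" to not occurred.
Relief train fails [OR]: Lower shutdown valve fails=occurs, Left block valve stuck=occurs, North HIPPS logic solver offline=not, Reserve pressure transmitter malfunctions=occurs → at least one input occurs → occurs.
Vent line down [AND]: Lower actuator fails=not, Left rupture disc degraded=occurs, Relief train fails=occurs → not all inputs occur → does not occur.
Control loop fails [AND]: C relief valve degraded=occurs, Vent valve lost=not, Reserve actuator 2 stuck=occurs → not all inputs occur → does not occur.
HIPPS stage unavailable [OR]: Control loop fails=not, Outboard rupture disc 2 failed=occurs → at least one input occurs → occurs.
Shutdown chain fails [AND]: Backup control valve malfunctions=occurs, PLC stuck=occurs, HIPPS stage unavailable=occurs, Shutdown valve 2 stuck=occurs → all inputs occur → occurs.
Pipeline overpressure [OR]: Vent line down=not, Shutdown chain fails=occurs → at least one input occurs → occurs.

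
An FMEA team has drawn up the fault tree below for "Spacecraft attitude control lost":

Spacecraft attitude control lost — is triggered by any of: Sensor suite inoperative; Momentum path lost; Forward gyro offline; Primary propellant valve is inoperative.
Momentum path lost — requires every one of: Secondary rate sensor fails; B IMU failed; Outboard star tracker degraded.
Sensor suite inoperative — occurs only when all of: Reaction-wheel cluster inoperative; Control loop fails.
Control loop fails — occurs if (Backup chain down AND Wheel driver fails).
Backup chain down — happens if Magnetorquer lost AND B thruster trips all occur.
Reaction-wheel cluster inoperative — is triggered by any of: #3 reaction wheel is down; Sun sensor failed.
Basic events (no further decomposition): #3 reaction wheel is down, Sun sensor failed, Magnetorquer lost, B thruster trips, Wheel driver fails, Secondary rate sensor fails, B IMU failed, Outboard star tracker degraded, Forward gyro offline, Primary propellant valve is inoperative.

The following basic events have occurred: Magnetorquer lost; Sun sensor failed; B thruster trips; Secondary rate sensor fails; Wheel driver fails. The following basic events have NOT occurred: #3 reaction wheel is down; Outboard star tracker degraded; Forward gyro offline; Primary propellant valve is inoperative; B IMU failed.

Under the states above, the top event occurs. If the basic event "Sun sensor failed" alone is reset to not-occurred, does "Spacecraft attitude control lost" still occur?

Counterfactual: set "Sun sensor failed" to not occurred.
Reaction-wheel cluster inoperative [OR]: #3 reaction wheel is down=not, Sun sensor failed=not → no input occurs → does not occur.
Backup chain down [AND]: Magnetorquer lost=occurs, B thruster trips=occurs → all inputs occur → occurs.
Control loop fails [AND]: Backup chain down=occurs, Wheel driver fails=occurs → all inputs occur → occurs.
Sensor suite inoperative [AND]: Reaction-wheel cluster inoperative=not, Control loop fails=occurs → not all inputs occur → does not occur.
Momentum path lost [AND]: Secondary rate sensor fails=occurs, B IMU failed=not, Outboard star tracker degraded=not → not all inputs occur → does not occur.
Spacecraft attitude control lost [OR]: Sensor suite inoperative=not, Momentum path lost=not, Forward gyro offline=not, Primary propellant valve is inoperative=not → no input occurs → does not occur.

No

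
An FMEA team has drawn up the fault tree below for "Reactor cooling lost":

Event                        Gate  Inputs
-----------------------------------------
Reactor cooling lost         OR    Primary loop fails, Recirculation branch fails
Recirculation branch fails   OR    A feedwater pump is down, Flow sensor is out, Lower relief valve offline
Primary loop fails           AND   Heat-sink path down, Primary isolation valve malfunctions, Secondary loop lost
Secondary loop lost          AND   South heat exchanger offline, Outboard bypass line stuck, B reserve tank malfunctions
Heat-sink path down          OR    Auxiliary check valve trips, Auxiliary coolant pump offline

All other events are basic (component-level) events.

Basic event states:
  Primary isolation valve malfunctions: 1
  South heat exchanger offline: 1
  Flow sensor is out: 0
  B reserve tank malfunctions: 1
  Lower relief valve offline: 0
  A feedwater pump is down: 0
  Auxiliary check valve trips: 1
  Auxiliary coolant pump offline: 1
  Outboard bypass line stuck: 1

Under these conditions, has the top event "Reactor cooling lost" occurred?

Yes

Heat-sink path down [OR]: Auxiliary check valve trips=occurs, Auxiliary coolant pump offline=occurs → at least one input occurs → occurs.
Secondary loop lost [AND]: South heat exchanger offline=occurs, Outboard bypass line stuck=occurs, B reserve tank malfunctions=occurs → all inputs occur → occurs.
Primary loop fails [AND]: Heat-sink path down=occurs, Primary isolation valve malfunctions=occurs, Secondary loop lost=occurs → all inputs occur → occurs.
Recirculation branch fails [OR]: A feedwater pump is down=not, Flow sensor is out=not, Lower relief valve offline=not → no input occurs → does not occur.
Reactor cooling lost [OR]: Primary loop fails=occurs, Recirculation branch fails=not → at least one input occurs → occurs.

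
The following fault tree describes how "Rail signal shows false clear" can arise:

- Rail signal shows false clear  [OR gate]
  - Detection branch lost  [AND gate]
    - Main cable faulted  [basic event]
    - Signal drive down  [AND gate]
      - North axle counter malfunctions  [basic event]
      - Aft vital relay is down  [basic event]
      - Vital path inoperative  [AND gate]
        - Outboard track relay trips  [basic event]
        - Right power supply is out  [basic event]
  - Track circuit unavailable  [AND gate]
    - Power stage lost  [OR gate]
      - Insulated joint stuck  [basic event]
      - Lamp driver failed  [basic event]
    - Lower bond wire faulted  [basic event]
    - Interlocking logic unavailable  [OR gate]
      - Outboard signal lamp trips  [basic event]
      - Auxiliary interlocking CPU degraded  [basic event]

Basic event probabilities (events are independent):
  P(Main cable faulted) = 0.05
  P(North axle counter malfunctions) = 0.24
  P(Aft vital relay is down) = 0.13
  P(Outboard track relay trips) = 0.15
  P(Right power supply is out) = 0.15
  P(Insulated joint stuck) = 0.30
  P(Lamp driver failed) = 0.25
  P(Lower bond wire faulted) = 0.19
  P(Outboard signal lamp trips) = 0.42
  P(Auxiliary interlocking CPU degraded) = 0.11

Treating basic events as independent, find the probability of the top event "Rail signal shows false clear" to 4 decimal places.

0.0437

P(Vital path inoperative) [AND] = 0.15 × 0.15 = 0.022500
P(Signal drive down) [AND] = 0.24 × 0.13 × 0.022500 = 0.000702
P(Detection branch lost) [AND] = 0.05 × 0.000702 = 0.000035
P(Power stage lost) [OR] = 1 − (1−0.30) × (1−0.25) = 0.475000
P(Interlocking logic unavailable) [OR] = 1 − (1−0.42) × (1−0.11) = 0.483800
P(Track circuit unavailable) [AND] = 0.475000 × 0.19 × 0.483800 = 0.043663
P(Rail signal shows false clear) [OR] = 1 − (1−0.000035) × (1−0.043663) = 0.043696
Rounded to 4 decimal places: P(Rail signal shows false clear) ≈ 0.0437.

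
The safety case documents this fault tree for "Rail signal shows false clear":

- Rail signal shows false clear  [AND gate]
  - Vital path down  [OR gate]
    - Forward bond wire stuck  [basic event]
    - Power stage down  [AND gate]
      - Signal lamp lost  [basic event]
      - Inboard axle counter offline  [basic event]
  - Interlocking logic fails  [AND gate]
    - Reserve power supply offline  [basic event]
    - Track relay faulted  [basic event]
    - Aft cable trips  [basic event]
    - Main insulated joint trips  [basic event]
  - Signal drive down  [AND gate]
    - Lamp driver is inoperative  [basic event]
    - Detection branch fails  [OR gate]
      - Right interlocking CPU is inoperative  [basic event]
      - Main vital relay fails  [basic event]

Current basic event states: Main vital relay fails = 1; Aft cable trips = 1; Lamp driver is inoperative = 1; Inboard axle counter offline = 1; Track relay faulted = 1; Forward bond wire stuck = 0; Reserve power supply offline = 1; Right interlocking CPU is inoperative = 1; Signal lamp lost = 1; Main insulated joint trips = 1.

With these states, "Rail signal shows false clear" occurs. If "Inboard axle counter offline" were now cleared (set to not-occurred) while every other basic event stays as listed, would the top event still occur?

No

Counterfactual: set "Inboard axle counter offline" to not occurred.
Power stage down [AND]: Signal lamp lost=occurs, Inboard axle counter offline=not → not all inputs occur → does not occur.
Vital path down [OR]: Forward bond wire stuck=not, Power stage down=not → no input occurs → does not occur.
Interlocking logic fails [AND]: Reserve power supply offline=occurs, Track relay faulted=occurs, Aft cable trips=occurs, Main insulated joint trips=occurs → all inputs occur → occurs.
Detection branch fails [OR]: Right interlocking CPU is inoperative=occurs, Main vital relay fails=occurs → at least one input occurs → occurs.
Signal drive down [AND]: Lamp driver is inoperative=occurs, Detection branch fails=occurs → all inputs occur → occurs.
Rail signal shows false clear [AND]: Vital path down=not, Interlocking logic fails=occurs, Signal drive down=occurs → not all inputs occur → does not occur.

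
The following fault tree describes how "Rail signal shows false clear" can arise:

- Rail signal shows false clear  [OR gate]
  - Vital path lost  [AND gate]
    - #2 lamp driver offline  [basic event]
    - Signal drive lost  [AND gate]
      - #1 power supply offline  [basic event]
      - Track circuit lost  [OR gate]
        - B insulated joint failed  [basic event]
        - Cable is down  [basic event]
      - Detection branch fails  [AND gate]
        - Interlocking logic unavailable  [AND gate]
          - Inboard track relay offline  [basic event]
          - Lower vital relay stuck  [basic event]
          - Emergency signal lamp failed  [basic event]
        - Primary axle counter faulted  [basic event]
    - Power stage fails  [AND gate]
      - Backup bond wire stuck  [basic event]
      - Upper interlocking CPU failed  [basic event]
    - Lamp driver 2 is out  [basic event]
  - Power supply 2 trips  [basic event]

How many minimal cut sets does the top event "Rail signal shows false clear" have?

Track circuit lost [OR]: union of children's cut sets → 2 cut set(s).
Interlocking logic unavailable [AND]: one cut set from each child combined → 1 × 1 × 1 = 1 cut set(s).
Detection branch fails [AND]: one cut set from each child combined → 1 × 1 = 1 cut set(s).
Signal drive lost [AND]: one cut set from each child combined → 1 × 2 × 1 = 2 cut set(s).
Power stage fails [AND]: one cut set from each child combined → 1 × 1 = 1 cut set(s).
Vital path lost [AND]: one cut set from each child combined → 1 × 2 × 1 × 1 = 2 cut set(s).
Rail signal shows false clear [OR]: union of children's cut sets → 3 cut set(s).
Minimal cut sets: {#1 power supply offline, #2 lamp driver offline, B insulated joint failed, Backup bond wire stuck, Emergency signal lamp failed, Inboard track relay offline, Lamp driver 2 is out, Lower vital relay stuck, Primary axle counter faulted, Upper interlocking CPU failed}; {#1 power supply offline, #2 lamp driver offline, Backup bond wire stuck, Cable is down, Emergency signal lamp failed, Inboard track relay offline, Lamp driver 2 is out, Lower vital relay stuck, Primary axle counter faulted, Upper interlocking CPU failed}; {Power supply 2 trips}.

3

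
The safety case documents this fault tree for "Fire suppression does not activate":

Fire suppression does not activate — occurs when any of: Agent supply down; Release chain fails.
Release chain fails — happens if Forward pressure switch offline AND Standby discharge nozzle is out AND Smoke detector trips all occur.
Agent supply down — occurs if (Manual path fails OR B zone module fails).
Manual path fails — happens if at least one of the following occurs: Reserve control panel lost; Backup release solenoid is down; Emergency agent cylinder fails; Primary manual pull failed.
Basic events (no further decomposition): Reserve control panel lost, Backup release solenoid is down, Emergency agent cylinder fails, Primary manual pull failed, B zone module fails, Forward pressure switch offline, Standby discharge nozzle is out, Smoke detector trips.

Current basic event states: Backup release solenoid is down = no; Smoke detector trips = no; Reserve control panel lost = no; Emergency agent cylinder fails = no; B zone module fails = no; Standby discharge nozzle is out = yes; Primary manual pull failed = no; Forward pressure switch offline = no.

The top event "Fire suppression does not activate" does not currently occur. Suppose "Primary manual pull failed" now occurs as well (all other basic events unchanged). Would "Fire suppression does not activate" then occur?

Yes

Counterfactual: set "Primary manual pull failed" to occurred.
Manual path fails [OR]: Reserve control panel lost=not, Backup release solenoid is down=not, Emergency agent cylinder fails=not, Primary manual pull failed=occurs → at least one input occurs → occurs.
Agent supply down [OR]: Manual path fails=occurs, B zone module fails=not → at least one input occurs → occurs.
Release chain fails [AND]: Forward pressure switch offline=not, Standby discharge nozzle is out=occurs, Smoke detector trips=not → not all inputs occur → does not occur.
Fire suppression does not activate [OR]: Agent supply down=occurs, Release chain fails=not → at least one input occurs → occurs.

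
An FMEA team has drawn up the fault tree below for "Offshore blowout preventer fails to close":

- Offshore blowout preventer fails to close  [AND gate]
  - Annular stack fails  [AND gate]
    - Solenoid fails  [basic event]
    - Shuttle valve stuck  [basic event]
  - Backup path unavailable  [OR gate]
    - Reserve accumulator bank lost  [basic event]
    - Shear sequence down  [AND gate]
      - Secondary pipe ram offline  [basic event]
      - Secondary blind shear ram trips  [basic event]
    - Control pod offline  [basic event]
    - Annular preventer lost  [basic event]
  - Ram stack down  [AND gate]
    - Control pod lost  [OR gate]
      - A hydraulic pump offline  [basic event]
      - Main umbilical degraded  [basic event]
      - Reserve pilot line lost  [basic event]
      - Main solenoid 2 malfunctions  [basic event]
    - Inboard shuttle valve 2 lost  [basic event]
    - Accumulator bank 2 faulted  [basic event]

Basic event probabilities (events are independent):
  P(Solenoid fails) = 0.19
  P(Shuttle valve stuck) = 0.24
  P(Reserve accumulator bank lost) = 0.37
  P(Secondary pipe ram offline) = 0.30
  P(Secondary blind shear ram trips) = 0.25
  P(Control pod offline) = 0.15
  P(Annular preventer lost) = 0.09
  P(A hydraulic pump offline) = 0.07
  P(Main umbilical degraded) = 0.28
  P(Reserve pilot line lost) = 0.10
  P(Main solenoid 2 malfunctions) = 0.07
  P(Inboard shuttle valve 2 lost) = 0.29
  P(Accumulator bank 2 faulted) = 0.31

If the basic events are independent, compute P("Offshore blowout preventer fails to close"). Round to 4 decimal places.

0.0010

P(Annular stack fails) [AND] = 0.19 × 0.24 = 0.045600
P(Shear sequence down) [AND] = 0.30 × 0.25 = 0.075000
P(Backup path unavailable) [OR] = 1 − (1−0.37) × (1−0.075000) × (1−0.15) × (1−0.09) = 0.549243
P(Control pod lost) [OR] = 1 − (1−0.07) × (1−0.28) × (1−0.10) × (1−0.07) = 0.439545
P(Ram stack down) [AND] = 0.439545 × 0.29 × 0.31 = 0.039515
P(Offshore blowout preventer fails to close) [AND] = 0.045600 × 0.549243 × 0.039515 = 0.000990
Rounded to 4 decimal places: P(Offshore blowout preventer fails to close) ≈ 0.0010.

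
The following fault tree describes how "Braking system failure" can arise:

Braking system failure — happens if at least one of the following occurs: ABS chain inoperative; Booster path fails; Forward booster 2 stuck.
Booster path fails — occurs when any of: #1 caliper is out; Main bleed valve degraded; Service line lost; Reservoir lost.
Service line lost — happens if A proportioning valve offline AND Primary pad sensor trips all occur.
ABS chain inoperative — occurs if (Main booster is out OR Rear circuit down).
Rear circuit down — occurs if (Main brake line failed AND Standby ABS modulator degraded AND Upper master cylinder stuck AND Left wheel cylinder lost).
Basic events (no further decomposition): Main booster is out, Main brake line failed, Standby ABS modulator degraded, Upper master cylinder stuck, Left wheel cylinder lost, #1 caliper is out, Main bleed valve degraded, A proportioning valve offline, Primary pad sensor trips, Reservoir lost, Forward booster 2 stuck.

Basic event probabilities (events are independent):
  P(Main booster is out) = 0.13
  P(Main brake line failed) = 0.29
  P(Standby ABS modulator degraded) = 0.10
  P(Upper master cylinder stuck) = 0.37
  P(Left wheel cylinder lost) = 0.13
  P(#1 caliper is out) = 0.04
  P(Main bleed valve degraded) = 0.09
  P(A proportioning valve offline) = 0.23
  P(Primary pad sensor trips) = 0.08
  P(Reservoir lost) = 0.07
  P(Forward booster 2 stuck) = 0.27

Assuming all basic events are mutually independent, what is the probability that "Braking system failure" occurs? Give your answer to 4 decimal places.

0.4942

P(Rear circuit down) [AND] = 0.29 × 0.10 × 0.37 × 0.13 = 0.001395
P(ABS chain inoperative) [OR] = 1 − (1−0.13) × (1−0.001395) = 0.131214
P(Service line lost) [AND] = 0.23 × 0.08 = 0.018400
P(Booster path fails) [OR] = 1 − (1−0.04) × (1−0.09) × (1−0.018400) × (1−0.07) = 0.202501
P(Braking system failure) [OR] = 1 − (1−0.131214) × (1−0.202501) × (1−0.27) = 0.494215
Rounded to 4 decimal places: P(Braking system failure) ≈ 0.4942.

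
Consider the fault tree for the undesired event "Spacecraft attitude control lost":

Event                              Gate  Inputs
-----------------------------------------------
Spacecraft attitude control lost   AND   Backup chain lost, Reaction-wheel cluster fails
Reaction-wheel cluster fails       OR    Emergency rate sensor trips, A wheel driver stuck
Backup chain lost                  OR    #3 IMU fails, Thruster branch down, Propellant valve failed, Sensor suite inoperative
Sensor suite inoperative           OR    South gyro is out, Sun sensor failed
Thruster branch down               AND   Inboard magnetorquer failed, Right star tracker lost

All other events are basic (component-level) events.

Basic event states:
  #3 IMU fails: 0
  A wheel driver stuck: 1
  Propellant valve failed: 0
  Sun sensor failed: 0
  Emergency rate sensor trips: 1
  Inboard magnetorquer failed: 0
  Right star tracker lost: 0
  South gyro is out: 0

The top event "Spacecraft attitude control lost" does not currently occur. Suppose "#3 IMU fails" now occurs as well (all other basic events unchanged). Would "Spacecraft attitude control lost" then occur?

Counterfactual: set "#3 IMU fails" to occurred.
Thruster branch down [AND]: Inboard magnetorquer failed=not, Right star tracker lost=not → not all inputs occur → does not occur.
Sensor suite inoperative [OR]: South gyro is out=not, Sun sensor failed=not → no input occurs → does not occur.
Backup chain lost [OR]: #3 IMU fails=occurs, Thruster branch down=not, Propellant valve failed=not, Sensor suite inoperative=not → at least one input occurs → occurs.
Reaction-wheel cluster fails [OR]: Emergency rate sensor trips=occurs, A wheel driver stuck=occurs → at least one input occurs → occurs.
Spacecraft attitude control lost [AND]: Backup chain lost=occurs, Reaction-wheel cluster fails=occurs → all inputs occur → occurs.

Yes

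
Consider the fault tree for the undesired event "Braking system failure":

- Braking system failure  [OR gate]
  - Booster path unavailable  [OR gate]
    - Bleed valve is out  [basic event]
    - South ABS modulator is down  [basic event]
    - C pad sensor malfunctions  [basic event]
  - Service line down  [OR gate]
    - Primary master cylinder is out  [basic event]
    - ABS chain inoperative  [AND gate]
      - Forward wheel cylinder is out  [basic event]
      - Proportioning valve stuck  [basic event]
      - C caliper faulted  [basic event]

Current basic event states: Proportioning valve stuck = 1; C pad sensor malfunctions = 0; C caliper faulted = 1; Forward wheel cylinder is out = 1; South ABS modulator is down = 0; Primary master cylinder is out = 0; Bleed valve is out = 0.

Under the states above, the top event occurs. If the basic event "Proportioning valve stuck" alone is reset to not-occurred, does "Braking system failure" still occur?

Counterfactual: set "Proportioning valve stuck" to not occurred.
Booster path unavailable [OR]: Bleed valve is out=not, South ABS modulator is down=not, C pad sensor malfunctions=not → no input occurs → does not occur.
ABS chain inoperative [AND]: Forward wheel cylinder is out=occurs, Proportioning valve stuck=not, C caliper faulted=occurs → not all inputs occur → does not occur.
Service line down [OR]: Primary master cylinder is out=not, ABS chain inoperative=not → no input occurs → does not occur.
Braking system failure [OR]: Booster path unavailable=not, Service line down=not → no input occurs → does not occur.

No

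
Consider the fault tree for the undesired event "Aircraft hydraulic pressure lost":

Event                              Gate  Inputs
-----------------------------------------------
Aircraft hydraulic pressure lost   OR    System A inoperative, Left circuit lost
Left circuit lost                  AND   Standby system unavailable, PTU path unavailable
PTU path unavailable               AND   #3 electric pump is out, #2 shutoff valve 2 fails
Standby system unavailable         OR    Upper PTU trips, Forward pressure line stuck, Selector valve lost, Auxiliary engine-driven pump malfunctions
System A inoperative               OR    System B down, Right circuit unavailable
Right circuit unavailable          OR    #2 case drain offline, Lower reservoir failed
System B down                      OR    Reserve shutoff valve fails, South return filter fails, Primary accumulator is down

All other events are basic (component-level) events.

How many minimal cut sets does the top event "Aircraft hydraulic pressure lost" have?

System B down [OR]: union of children's cut sets → 3 cut set(s).
Right circuit unavailable [OR]: union of children's cut sets → 2 cut set(s).
System A inoperative [OR]: union of children's cut sets → 5 cut set(s).
Standby system unavailable [OR]: union of children's cut sets → 4 cut set(s).
PTU path unavailable [AND]: one cut set from each child combined → 1 × 1 = 1 cut set(s).
Left circuit lost [AND]: one cut set from each child combined → 4 × 1 = 4 cut set(s).
Aircraft hydraulic pressure lost [OR]: union of children's cut sets → 9 cut set(s).
Minimal cut sets: {Reserve shutoff valve fails}; {South return filter fails}; {Primary accumulator is down}; {#2 case drain offline}; {Lower reservoir failed}; {#2 shutoff valve 2 fails, #3 electric pump is out, Upper PTU trips}; {#2 shutoff valve 2 fails, #3 electric pump is out, Forward pressure line stuck}; {#2 shutoff valve 2 fails, #3 electric pump is out, Selector valve lost}; {#2 shutoff valve 2 fails, #3 electric pump is out, Auxiliary engine-driven pump malfunctions}.

9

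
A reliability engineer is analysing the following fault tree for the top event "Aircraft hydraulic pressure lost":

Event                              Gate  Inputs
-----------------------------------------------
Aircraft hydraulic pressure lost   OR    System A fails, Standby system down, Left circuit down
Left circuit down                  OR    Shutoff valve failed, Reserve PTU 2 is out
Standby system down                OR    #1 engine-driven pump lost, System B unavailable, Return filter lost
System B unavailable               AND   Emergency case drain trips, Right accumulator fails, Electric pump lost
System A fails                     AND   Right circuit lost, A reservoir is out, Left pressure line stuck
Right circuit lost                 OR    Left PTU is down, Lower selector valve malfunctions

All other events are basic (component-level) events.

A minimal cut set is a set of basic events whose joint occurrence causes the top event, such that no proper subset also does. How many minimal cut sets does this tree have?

7

Right circuit lost [OR]: union of children's cut sets → 2 cut set(s).
System A fails [AND]: one cut set from each child combined → 2 × 1 × 1 = 2 cut set(s).
System B unavailable [AND]: one cut set from each child combined → 1 × 1 × 1 = 1 cut set(s).
Standby system down [OR]: union of children's cut sets → 3 cut set(s).
Left circuit down [OR]: union of children's cut sets → 2 cut set(s).
Aircraft hydraulic pressure lost [OR]: union of children's cut sets → 7 cut set(s).
Minimal cut sets: {A reservoir is out, Left PTU is down, Left pressure line stuck}; {A reservoir is out, Left pressure line stuck, Lower selector valve malfunctions}; {#1 engine-driven pump lost}; {Electric pump lost, Emergency case drain trips, Right accumulator fails}; {Return filter lost}; {Shutoff valve failed}; {Reserve PTU 2 is out}.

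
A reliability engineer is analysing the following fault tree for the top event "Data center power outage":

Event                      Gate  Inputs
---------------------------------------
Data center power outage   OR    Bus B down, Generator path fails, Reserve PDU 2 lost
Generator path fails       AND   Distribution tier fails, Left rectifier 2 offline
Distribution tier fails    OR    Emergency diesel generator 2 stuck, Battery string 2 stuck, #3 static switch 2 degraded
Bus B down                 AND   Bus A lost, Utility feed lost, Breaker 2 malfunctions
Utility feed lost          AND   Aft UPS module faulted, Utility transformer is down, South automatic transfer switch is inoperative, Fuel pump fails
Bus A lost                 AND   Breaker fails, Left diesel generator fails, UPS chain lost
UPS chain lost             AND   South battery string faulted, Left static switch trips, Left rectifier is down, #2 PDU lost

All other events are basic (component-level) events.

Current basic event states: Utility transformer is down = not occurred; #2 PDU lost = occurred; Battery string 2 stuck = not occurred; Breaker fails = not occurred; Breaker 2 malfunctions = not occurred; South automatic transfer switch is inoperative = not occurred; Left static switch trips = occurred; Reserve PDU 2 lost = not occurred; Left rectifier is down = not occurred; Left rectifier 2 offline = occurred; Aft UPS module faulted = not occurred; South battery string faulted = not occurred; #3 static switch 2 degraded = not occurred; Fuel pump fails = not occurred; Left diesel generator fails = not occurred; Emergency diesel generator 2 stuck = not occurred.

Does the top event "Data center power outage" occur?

UPS chain lost [AND]: South battery string faulted=not, Left static switch trips=occurs, Left rectifier is down=not, #2 PDU lost=occurs → not all inputs occur → does not occur.
Bus A lost [AND]: Breaker fails=not, Left diesel generator fails=not, UPS chain lost=not → not all inputs occur → does not occur.
Utility feed lost [AND]: Aft UPS module faulted=not, Utility transformer is down=not, South automatic transfer switch is inoperative=not, Fuel pump fails=not → not all inputs occur → does not occur.
Bus B down [AND]: Bus A lost=not, Utility feed lost=not, Breaker 2 malfunctions=not → not all inputs occur → does not occur.
Distribution tier fails [OR]: Emergency diesel generator 2 stuck=not, Battery string 2 stuck=not, #3 static switch 2 degraded=not → no input occurs → does not occur.
Generator path fails [AND]: Distribution tier fails=not, Left rectifier 2 offline=occurs → not all inputs occur → does not occur.
Data center power outage [OR]: Bus B down=not, Generator path fails=not, Reserve PDU 2 lost=not → no input occurs → does not occur.

No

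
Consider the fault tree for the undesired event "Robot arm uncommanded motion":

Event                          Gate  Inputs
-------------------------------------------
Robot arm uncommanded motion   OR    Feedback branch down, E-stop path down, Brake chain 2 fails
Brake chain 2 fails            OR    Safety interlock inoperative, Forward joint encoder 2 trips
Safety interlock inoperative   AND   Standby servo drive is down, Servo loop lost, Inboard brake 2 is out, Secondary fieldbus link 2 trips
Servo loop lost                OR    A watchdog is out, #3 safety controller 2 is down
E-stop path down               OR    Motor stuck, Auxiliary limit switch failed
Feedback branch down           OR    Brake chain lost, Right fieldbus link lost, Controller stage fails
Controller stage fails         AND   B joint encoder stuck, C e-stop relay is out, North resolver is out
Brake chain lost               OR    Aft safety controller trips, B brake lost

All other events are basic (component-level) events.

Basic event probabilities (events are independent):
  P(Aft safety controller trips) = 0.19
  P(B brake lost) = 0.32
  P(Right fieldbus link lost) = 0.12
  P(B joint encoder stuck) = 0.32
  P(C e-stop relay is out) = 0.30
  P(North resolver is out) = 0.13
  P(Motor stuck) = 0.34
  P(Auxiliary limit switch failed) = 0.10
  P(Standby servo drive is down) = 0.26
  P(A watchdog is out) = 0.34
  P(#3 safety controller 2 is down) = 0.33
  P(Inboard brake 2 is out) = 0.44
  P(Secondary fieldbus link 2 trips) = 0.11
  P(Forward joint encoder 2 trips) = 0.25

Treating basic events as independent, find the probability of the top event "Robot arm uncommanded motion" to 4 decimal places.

P(Brake chain lost) [OR] = 1 − (1−0.19) × (1−0.32) = 0.449200
P(Controller stage fails) [AND] = 0.32 × 0.30 × 0.13 = 0.012480
P(Feedback branch down) [OR] = 1 − (1−0.449200) × (1−0.12) × (1−0.012480) = 0.521345
P(E-stop path down) [OR] = 1 − (1−0.34) × (1−0.10) = 0.406000
P(Servo loop lost) [OR] = 1 − (1−0.34) × (1−0.33) = 0.557800
P(Safety interlock inoperative) [AND] = 0.26 × 0.557800 × 0.44 × 0.11 = 0.007019
P(Brake chain 2 fails) [OR] = 1 − (1−0.007019) × (1−0.25) = 0.255264
P(Robot arm uncommanded motion) [OR] = 1 − (1−0.521345) × (1−0.406000) × (1−0.255264) = 0.788256
Rounded to 4 decimal places: P(Robot arm uncommanded motion) ≈ 0.7883.

0.7883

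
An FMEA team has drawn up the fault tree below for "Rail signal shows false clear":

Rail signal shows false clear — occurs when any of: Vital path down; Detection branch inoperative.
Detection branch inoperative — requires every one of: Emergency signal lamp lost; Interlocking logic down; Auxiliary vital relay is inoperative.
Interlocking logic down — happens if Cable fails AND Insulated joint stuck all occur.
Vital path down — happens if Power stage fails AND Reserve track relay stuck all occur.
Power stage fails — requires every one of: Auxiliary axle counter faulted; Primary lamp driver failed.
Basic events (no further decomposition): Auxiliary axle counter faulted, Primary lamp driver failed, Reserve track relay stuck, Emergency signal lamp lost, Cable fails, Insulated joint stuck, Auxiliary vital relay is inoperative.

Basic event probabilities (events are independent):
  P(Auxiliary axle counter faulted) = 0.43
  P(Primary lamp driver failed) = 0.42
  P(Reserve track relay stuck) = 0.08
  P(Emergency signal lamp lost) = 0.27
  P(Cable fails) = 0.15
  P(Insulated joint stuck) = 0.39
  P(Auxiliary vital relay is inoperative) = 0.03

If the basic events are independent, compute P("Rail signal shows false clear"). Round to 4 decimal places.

P(Power stage fails) [AND] = 0.43 × 0.42 = 0.180600
P(Vital path down) [AND] = 0.180600 × 0.08 = 0.014448
P(Interlocking logic down) [AND] = 0.15 × 0.39 = 0.058500
P(Detection branch inoperative) [AND] = 0.27 × 0.058500 × 0.03 = 0.000474
P(Rail signal shows false clear) [OR] = 1 − (1−0.014448) × (1−0.000474) = 0.014915
Rounded to 4 decimal places: P(Rail signal shows false clear) ≈ 0.0149.

0.0149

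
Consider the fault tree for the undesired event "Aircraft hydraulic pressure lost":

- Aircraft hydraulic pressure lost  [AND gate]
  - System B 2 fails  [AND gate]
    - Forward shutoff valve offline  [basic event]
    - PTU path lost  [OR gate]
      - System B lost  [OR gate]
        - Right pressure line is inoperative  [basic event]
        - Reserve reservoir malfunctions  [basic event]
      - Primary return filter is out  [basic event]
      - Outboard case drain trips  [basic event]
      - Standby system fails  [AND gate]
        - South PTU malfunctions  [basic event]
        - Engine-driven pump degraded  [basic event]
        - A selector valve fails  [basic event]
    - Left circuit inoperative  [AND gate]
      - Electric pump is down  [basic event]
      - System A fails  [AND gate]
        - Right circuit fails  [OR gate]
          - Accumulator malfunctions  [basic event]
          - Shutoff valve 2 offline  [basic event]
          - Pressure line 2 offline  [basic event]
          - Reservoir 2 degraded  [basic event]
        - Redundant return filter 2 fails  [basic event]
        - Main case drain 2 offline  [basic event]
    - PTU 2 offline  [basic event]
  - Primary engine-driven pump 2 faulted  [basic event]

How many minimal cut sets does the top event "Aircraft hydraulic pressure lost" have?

System B lost [OR]: union of children's cut sets → 2 cut set(s).
Standby system fails [AND]: one cut set from each child combined → 1 × 1 × 1 = 1 cut set(s).
PTU path lost [OR]: union of children's cut sets → 5 cut set(s).
Right circuit fails [OR]: union of children's cut sets → 4 cut set(s).
System A fails [AND]: one cut set from each child combined → 4 × 1 × 1 = 4 cut set(s).
Left circuit inoperative [AND]: one cut set from each child combined → 1 × 4 = 4 cut set(s).
System B 2 fails [AND]: one cut set from each child combined → 1 × 5 × 4 × 1 = 20 cut set(s).
Aircraft hydraulic pressure lost [AND]: one cut set from each child combined → 20 × 1 = 20 cut set(s).

20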